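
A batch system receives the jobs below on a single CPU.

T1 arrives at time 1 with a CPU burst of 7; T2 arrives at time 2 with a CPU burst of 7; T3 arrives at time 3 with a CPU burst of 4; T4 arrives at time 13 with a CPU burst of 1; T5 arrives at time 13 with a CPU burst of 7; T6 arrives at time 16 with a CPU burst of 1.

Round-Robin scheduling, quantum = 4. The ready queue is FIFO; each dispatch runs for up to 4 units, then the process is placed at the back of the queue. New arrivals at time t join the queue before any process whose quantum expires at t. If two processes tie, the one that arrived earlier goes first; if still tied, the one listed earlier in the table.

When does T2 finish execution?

Gantt: | idle 0-1 | T1 1-5 | T2 5-9 | T3 9-13 | T1 13-16 | T2 16-19 | T4 19-20 | T5 20-24 | T6 24-25 | T5 25-28 |
Completion: T1=16  T2=19  T3=13  T4=20  T5=28  T6=25

19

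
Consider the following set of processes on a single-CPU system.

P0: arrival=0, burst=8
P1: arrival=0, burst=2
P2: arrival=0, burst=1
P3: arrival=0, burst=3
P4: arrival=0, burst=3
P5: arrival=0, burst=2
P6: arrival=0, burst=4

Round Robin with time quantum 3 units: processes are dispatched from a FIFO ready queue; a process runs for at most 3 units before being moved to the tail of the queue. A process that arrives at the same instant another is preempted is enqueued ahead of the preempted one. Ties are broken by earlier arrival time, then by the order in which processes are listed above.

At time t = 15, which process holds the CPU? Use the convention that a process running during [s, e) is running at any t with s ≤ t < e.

P6

Gantt: | P0 0-3 | P1 3-5 | P2 5-6 | P3 6-9 | P4 9-12 | P5 12-14 | P6 14-17 | P0 17-20 | P6 20-21 | P0 21-23 |
Completion: P0=23  P1=5  P2=6  P3=9  P4=12  P5=14  P6=21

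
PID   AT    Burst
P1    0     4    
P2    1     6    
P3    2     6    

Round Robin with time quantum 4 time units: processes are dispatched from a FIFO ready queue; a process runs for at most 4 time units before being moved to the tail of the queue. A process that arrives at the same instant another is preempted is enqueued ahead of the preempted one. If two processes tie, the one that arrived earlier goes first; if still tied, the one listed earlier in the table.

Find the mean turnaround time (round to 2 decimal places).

10.33

Timeline: | P1 0-4 | P2 4-8 | P3 8-12 | P2 12-14 | P3 14-16 |
Completion: P1=4  P2=14  P3=16
Turnaround times: P1=4, P2=13, P3=14
Average turnaround = (4+13+14) / 3 = 31/3 = 10.33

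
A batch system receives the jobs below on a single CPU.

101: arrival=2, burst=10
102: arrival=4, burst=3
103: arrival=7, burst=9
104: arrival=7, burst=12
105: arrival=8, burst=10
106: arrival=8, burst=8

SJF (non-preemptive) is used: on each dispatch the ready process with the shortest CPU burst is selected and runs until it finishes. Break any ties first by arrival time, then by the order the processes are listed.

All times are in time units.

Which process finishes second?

Timeline: | idle 0-2 | 101 2-12 | 102 12-15 | 106 15-23 | 103 23-32 | 105 32-42 | 104 42-54 |
Completion: 101=12  102=15  103=32  104=54  105=42  106=23
Turnaround (C−A): 101=10  102=11  103=25  104=47  105=34  106=15
Finish order: 101 → 102 → 106 → 103 → 105 → 104

102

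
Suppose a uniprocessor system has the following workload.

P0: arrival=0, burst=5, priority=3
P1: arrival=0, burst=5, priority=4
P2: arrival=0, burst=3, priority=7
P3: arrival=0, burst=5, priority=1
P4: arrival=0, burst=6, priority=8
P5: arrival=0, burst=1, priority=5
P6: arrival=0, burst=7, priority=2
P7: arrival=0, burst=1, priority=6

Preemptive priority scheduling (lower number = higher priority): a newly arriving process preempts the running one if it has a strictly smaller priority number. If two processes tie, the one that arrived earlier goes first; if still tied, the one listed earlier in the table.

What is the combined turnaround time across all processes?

Timeline: | P3 0-5 | P6 5-12 | P0 12-17 | P1 17-22 | P5 22-23 | P7 23-24 | P2 24-27 | P4 27-33 |
Completion: P0=17  P1=22  P2=27  P3=5  P4=33  P5=23  P6=12  P7=24
Turnaround = completion − arrival: P0=17, P1=22, P2=27, P3=5, P4=33, P5=23, P6=12, P7=24
Total turnaround = 17 + 22 + 27 + 5 + 33 + 23 + 12 + 24 = 163

163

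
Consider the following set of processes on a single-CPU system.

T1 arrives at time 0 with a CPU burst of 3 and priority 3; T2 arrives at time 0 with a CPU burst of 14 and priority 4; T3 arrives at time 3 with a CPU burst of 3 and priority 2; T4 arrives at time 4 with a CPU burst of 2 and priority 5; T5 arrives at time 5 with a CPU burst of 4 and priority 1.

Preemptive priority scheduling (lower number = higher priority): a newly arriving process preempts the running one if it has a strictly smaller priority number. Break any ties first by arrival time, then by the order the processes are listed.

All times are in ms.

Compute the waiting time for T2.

Gantt: | T1 0-3 | T3 3-5 | T5 5-9 | T3 9-10 | T2 10-24 | T4 24-26 |
Completion: T1=3  T2=24  T3=10  T4=26  T5=9
Turnaround (C−A): T1=3  T2=24  T3=7  T4=22  T5=4
Waiting(T2) = turnaround − burst = 24 − 14 = 10

10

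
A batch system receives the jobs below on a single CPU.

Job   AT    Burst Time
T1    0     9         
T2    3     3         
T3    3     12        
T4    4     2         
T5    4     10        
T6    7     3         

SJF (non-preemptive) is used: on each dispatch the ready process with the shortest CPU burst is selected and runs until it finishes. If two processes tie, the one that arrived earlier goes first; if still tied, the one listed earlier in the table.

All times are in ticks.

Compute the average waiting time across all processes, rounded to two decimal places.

9.50

Timeline: | T1 0-9 | T4 9-11 | T2 11-14 | T6 14-17 | T5 17-27 | T3 27-39 |
Completion: T1=9  T2=14  T3=39  T4=11  T5=27  T6=17
Turnaround (C−A): T1=9  T2=11  T3=36  T4=7  T5=23  T6=10
Waiting times: T1=0, T2=8, T3=24, T4=5, T5=13, T6=7
Average waiting = (0+8+24+5+13+7) / 6 = 57/6 = 9.50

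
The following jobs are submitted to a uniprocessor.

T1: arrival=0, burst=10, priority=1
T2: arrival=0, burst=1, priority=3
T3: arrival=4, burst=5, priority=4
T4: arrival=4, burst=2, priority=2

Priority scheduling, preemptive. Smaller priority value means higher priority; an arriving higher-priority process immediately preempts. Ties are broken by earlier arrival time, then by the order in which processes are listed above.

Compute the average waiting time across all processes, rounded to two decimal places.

Schedule: | T1 0-10 | T4 10-12 | T2 12-13 | T3 13-18 |
Completion: T1=10  T2=13  T3=18  T4=12
Turnaround (C−A): T1=10  T2=13  T3=14  T4=8
Waiting times: T1=0, T2=12, T3=9, T4=6
Average waiting = (0+12+9+6) / 4 = 27/4 = 6.75

6.75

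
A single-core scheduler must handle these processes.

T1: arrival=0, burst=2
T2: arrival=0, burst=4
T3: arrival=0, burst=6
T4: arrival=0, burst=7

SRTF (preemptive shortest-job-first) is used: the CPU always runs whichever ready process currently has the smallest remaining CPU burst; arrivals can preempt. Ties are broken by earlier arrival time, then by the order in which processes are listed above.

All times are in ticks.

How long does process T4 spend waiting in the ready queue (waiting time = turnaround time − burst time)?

Gantt: | T1 0-2 | T2 2-6 | T3 6-12 | T4 12-19 |
Completion: T1=2  T2=6  T3=12  T4=19
Turnaround (C−A): T1=2  T2=6  T3=12  T4=19
Waiting(T4) = turnaround − burst = 19 − 7 = 12

12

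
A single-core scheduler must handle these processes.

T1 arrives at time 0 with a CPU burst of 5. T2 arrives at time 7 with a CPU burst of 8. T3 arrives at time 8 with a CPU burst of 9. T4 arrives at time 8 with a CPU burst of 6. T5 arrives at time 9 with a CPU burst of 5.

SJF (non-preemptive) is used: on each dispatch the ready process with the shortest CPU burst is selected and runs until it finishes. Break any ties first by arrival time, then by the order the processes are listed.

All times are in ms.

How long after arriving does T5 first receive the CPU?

6

Schedule: | T1 0-5 | idle 5-7 | T2 7-15 | T5 15-20 | T4 20-26 | T3 26-35 |
Completion: T1=5  T2=15  T3=35  T4=26  T5=20
Response(T5) = first start − arrival = 15 − 9 = 6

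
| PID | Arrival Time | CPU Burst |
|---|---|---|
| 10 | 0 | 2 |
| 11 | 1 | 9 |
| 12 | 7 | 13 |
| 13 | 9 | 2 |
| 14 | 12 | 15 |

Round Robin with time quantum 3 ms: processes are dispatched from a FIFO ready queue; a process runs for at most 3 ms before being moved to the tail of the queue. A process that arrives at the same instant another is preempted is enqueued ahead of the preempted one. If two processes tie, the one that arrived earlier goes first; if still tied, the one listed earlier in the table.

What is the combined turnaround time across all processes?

Schedule: | 10 0-2 | 11 2-8 | 12 8-11 | 11 11-14 | 13 14-16 | 12 16-19 | 14 19-22 | 12 22-25 | 14 25-28 | 12 28-31 | 14 31-34 | 12 34-35 | 14 35-41 |
Completion: 10=2  11=14  12=35  13=16  14=41
Turnaround (C−A): 10=2  11=13  12=28  13=7  14=29
Turnaround = completion − arrival: 10=2, 11=13, 12=28, 13=7, 14=29
Total turnaround = 2 + 13 + 28 + 7 + 29 = 79

79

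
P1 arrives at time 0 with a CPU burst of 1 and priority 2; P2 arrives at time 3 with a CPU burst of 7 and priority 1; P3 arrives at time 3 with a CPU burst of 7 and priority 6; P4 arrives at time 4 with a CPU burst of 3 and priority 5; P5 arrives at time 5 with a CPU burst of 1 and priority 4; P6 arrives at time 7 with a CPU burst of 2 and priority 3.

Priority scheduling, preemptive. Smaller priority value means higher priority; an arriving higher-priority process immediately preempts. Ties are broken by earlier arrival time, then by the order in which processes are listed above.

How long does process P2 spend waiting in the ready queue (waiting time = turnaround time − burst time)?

Schedule: | P1 0-1 | idle 1-3 | P2 3-10 | P6 10-12 | P5 12-13 | P4 13-16 | P3 16-23 |
Completion: P1=1  P2=10  P3=23  P4=16  P5=13  P6=12
Turnaround (C−A): P1=1  P2=7  P3=20  P4=12  P5=8  P6=5
Waiting(P2) = turnaround − burst = 7 − 7 = 0

0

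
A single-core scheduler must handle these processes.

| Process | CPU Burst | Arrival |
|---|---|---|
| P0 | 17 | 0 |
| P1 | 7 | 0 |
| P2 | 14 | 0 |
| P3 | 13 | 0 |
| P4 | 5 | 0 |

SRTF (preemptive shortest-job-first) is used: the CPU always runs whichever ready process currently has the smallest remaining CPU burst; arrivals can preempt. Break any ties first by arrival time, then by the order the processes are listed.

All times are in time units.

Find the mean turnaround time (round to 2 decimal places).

27.40

Gantt: | P4 0-5 | P1 5-12 | P3 12-25 | P2 25-39 | P0 39-56 |
Completion: P0=56  P1=12  P2=39  P3=25  P4=5
Turnaround (C−A): P0=56  P1=12  P2=39  P3=25  P4=5
Turnaround times: P0=56, P1=12, P2=39, P3=25, P4=5
Average turnaround = (56+12+39+25+5) / 5 = 137/5 = 27.40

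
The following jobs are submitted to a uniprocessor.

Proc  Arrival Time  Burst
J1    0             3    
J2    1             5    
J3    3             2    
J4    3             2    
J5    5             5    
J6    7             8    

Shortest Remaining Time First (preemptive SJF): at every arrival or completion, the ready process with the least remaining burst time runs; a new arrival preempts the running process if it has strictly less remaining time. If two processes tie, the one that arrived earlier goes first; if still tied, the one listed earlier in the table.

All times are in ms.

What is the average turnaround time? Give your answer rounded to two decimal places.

Schedule: | J1 0-3 | J3 3-5 | J4 5-7 | J2 7-12 | J5 12-17 | J6 17-25 |
Completion: J1=3  J2=12  J3=5  J4=7  J5=17  J6=25
Turnaround (C−A): J1=3  J2=11  J3=2  J4=4  J5=12  J6=18
Turnaround times: J1=3, J2=11, J3=2, J4=4, J5=12, J6=18
Average turnaround = (3+11+2+4+12+18) / 6 = 50/6 = 8.33

8.33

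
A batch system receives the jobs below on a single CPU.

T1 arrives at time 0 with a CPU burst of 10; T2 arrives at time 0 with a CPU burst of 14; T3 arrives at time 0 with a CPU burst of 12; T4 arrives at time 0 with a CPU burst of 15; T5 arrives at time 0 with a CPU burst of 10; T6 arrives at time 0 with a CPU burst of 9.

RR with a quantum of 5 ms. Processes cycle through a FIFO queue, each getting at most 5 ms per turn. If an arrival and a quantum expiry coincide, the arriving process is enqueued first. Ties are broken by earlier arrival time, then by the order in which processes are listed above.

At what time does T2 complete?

63

Schedule: | T1 0-5 | T2 5-10 | T3 10-15 | T4 15-20 | T5 20-25 | T6 25-30 | T1 30-35 | T2 35-40 | T3 40-45 | T4 45-50 | T5 50-55 | T6 55-59 | T2 59-63 | T3 63-65 | T4 65-70 |
Completion: T1=35  T2=63  T3=65  T4=70  T5=55  T6=59
Turnaround (C−A): T1=35  T2=63  T3=65  T4=70  T5=55  T6=59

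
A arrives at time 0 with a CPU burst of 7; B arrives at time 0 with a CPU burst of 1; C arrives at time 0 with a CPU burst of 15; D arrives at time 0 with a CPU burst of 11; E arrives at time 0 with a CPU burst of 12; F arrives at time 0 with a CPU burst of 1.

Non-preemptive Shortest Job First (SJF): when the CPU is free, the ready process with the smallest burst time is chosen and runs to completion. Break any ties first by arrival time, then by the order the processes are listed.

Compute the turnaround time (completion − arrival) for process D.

20

Gantt: | B 0-1 | F 1-2 | A 2-9 | D 9-20 | E 20-32 | C 32-47 |
Completion: A=9  B=1  C=47  D=20  E=32  F=2
Turnaround (C−A): A=9  B=1  C=47  D=20  E=32  F=2
Turnaround(D) = completion − arrival = 20 − 0 = 20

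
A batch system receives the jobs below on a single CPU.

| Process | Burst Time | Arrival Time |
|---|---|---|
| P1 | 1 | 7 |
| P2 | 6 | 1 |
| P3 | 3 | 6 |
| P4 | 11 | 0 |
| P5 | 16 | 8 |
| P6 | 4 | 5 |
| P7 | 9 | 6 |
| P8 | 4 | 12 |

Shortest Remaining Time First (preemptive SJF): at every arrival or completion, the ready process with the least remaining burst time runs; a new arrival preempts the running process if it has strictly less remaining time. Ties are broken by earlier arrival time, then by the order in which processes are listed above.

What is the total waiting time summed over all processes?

Schedule: | P4 0-1 | P2 1-7 | P1 7-8 | P3 8-11 | P6 11-15 | P8 15-19 | P7 19-28 | P4 28-38 | P5 38-54 |
Completion: P1=8  P2=7  P3=11  P4=38  P5=54  P6=15  P7=28  P8=19
Turnaround (C−A): P1=1  P2=6  P3=5  P4=38  P5=46  P6=10  P7=22  P8=7
Waiting = turnaround − burst: P1=0, P2=0, P3=2, P4=27, P5=30, P6=6, P7=13, P8=3
Total waiting = 0 + 0 + 2 + 27 + 30 + 6 + 13 + 3 = 81

81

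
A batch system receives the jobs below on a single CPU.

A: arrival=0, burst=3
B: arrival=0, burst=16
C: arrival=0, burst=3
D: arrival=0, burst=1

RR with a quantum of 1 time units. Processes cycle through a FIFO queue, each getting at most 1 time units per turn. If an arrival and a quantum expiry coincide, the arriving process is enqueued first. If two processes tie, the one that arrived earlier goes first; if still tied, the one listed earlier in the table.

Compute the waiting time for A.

Schedule: | A 0-1 | B 1-2 | C 2-3 | D 3-4 | A 4-5 | B 5-6 | C 6-7 | A 7-8 | B 8-9 | C 9-10 | B 10-23 |
Completion: A=8  B=23  C=10  D=4
Turnaround (C−A): A=8  B=23  C=10  D=4
Waiting(A) = turnaround − burst = 8 − 3 = 5

5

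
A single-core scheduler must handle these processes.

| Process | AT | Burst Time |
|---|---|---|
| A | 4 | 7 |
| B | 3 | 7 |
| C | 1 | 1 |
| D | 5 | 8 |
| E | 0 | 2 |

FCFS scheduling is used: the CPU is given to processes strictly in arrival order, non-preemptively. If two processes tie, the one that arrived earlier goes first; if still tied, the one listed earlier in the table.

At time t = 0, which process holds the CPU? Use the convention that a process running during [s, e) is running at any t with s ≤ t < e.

E

Schedule: | E 0-2 | C 2-3 | B 3-10 | A 10-17 | D 17-25 |
Completion: A=17  B=10  C=3  D=25  E=2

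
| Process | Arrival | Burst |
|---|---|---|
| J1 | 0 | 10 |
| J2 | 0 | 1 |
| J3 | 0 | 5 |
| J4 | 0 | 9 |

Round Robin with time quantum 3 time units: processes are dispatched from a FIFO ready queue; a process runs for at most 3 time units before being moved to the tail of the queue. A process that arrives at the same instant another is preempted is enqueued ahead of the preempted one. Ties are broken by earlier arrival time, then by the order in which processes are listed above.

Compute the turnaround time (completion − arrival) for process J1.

25

Gantt: | J1 0-3 | J2 3-4 | J3 4-7 | J4 7-10 | J1 10-13 | J3 13-15 | J4 15-18 | J1 18-21 | J4 21-24 | J1 24-25 |
Completion: J1=25  J2=4  J3=15  J4=24
Turnaround (C−A): J1=25  J2=4  J3=15  J4=24
Turnaround(J1) = completion − arrival = 25 − 0 = 25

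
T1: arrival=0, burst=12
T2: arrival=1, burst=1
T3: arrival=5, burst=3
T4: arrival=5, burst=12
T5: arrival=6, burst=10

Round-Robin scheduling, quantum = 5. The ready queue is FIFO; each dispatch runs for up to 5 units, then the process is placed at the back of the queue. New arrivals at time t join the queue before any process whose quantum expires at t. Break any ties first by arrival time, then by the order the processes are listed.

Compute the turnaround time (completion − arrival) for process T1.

Timeline: | T1 0-5 | T2 5-6 | T3 6-9 | T4 9-14 | T1 14-19 | T5 19-24 | T4 24-29 | T1 29-31 | T5 31-36 | T4 36-38 |
Completion: T1=31  T2=6  T3=9  T4=38  T5=36
Turnaround(T1) = completion − arrival = 31 − 0 = 31

31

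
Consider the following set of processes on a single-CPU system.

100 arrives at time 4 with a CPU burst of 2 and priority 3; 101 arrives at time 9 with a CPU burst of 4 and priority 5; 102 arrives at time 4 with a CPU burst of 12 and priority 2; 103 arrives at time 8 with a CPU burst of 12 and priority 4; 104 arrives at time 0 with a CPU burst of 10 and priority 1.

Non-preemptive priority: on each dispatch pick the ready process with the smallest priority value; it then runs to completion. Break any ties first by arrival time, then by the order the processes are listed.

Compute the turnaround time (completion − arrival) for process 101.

31

Schedule: | 104 0-10 | 102 10-22 | 100 22-24 | 103 24-36 | 101 36-40 |
Completion: 100=24  101=40  102=22  103=36  104=10
Turnaround (C−A): 100=20  101=31  102=18  103=28  104=10
Turnaround(101) = completion − arrival = 40 − 9 = 31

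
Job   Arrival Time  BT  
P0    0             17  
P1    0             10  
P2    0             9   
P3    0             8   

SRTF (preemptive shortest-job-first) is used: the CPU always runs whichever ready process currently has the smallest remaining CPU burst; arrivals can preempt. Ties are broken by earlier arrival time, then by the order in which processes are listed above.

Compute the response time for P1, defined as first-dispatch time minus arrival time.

Schedule: | P3 0-8 | P2 8-17 | P1 17-27 | P0 27-44 |
Completion: P0=44  P1=27  P2=17  P3=8
Response(P1) = first start − arrival = 17 − 0 = 17

17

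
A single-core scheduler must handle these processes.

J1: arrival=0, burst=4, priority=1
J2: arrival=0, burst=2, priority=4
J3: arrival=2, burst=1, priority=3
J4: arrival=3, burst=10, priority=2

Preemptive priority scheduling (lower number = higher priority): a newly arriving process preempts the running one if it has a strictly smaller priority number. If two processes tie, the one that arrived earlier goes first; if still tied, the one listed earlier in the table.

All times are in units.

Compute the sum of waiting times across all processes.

28

Schedule: | J1 0-4 | J4 4-14 | J3 14-15 | J2 15-17 |
Completion: J1=4  J2=17  J3=15  J4=14
Turnaround (C−A): J1=4  J2=17  J3=13  J4=11
Waiting = turnaround − burst: J1=0, J2=15, J3=12, J4=1
Total waiting = 0 + 15 + 12 + 1 = 28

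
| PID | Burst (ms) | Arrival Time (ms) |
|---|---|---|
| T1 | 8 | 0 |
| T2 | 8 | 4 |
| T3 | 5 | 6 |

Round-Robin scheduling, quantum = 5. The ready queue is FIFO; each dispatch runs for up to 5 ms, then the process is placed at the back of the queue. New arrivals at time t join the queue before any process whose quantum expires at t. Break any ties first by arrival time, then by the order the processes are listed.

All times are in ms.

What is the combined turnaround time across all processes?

42

Timeline: | T1 0-5 | T2 5-10 | T1 10-13 | T3 13-18 | T2 18-21 |
Completion: T1=13  T2=21  T3=18
Turnaround = completion − arrival: T1=13, T2=17, T3=12
Total turnaround = 13 + 17 + 12 = 42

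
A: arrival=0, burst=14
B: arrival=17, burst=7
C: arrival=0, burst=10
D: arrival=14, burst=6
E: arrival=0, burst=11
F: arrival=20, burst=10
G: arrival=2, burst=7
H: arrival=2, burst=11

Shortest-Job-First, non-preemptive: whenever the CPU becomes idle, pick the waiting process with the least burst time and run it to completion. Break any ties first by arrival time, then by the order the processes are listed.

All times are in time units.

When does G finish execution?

Timeline: | C 0-10 | G 10-17 | D 17-23 | B 23-30 | F 30-40 | E 40-51 | H 51-62 | A 62-76 |
Completion: A=76  B=30  C=10  D=23  E=51  F=40  G=17  H=62
Turnaround (C−A): A=76  B=13  C=10  D=9  E=51  F=20  G=15  H=60

17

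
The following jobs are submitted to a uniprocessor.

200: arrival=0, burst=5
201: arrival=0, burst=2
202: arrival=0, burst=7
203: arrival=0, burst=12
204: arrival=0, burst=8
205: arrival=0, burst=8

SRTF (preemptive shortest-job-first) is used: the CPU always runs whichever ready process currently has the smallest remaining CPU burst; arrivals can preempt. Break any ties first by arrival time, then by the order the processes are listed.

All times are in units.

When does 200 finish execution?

Schedule: | 201 0-2 | 200 2-7 | 202 7-14 | 204 14-22 | 205 22-30 | 203 30-42 |
Completion: 200=7  201=2  202=14  203=42  204=22  205=30

7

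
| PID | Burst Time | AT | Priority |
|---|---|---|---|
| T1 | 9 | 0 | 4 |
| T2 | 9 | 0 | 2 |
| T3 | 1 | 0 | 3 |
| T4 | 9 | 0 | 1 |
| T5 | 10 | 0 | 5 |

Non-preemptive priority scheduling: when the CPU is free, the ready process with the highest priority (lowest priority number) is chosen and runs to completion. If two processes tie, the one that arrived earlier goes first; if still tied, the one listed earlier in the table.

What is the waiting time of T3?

Gantt: | T4 0-9 | T2 9-18 | T3 18-19 | T1 19-28 | T5 28-38 |
Completion: T1=28  T2=18  T3=19  T4=9  T5=38
Turnaround (C−A): T1=28  T2=18  T3=19  T4=9  T5=38
Waiting(T3) = turnaround − burst = 19 − 1 = 18

18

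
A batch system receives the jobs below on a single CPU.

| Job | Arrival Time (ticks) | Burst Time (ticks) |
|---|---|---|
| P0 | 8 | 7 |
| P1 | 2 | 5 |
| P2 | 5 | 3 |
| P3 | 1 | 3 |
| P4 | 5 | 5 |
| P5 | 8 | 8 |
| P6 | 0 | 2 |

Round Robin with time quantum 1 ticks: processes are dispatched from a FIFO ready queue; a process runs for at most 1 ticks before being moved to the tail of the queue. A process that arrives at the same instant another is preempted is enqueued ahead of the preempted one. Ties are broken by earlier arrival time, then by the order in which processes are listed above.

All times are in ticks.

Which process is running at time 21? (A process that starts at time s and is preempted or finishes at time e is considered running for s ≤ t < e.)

P5

Schedule: | P6 0-1 | P3 1-2 | P6 2-3 | P1 3-4 | P3 4-5 | P1 5-6 | P2 6-7 | P4 7-8 | P3 8-9 | P1 9-10 | P2 10-11 | P0 11-12 | P5 12-13 | P4 13-14 | P1 14-15 | P2 15-16 | P0 16-17 | P5 17-18 | P4 18-19 | P1 19-20 | P0 20-21 | P5 21-22 | P4 22-23 | P0 23-24 | P5 24-25 | P4 25-26 | P0 26-27 | P5 27-28 | P0 28-29 | P5 29-30 | P0 30-31 | P5 31-33 |
Completion: P0=31  P1=20  P2=16  P3=9  P4=26  P5=33  P6=3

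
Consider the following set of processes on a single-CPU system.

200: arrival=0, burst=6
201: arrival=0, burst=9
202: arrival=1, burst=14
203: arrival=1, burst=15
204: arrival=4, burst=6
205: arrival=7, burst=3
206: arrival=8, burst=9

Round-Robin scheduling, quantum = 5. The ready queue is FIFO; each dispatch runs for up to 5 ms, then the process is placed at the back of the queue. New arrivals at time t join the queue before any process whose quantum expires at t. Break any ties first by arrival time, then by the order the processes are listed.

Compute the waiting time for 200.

Schedule: | 200 0-5 | 201 5-10 | 202 10-15 | 203 15-20 | 204 20-25 | 200 25-26 | 205 26-29 | 206 29-34 | 201 34-38 | 202 38-43 | 203 43-48 | 204 48-49 | 206 49-53 | 202 53-57 | 203 57-62 |
Completion: 200=26  201=38  202=57  203=62  204=49  205=29  206=53
Turnaround (C−A): 200=26  201=38  202=56  203=61  204=45  205=22  206=45
Waiting(200) = turnaround − burst = 26 − 6 = 20

20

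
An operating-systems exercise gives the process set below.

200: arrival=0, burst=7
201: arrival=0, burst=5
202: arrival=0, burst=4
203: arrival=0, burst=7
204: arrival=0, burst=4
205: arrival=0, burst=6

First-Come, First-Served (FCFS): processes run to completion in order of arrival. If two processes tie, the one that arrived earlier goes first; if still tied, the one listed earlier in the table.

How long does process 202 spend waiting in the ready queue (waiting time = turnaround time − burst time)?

12

Schedule: | 200 0-7 | 201 7-12 | 202 12-16 | 203 16-23 | 204 23-27 | 205 27-33 |
Completion: 200=7  201=12  202=16  203=23  204=27  205=33
Waiting(202) = turnaround − burst = 16 − 4 = 12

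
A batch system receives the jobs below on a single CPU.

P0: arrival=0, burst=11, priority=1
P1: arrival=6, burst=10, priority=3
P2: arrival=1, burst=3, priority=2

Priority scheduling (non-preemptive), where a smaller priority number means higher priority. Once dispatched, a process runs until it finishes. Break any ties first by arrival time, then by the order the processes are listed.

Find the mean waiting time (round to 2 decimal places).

Schedule: | P0 0-11 | P2 11-14 | P1 14-24 |
Completion: P0=11  P1=24  P2=14
Turnaround (C−A): P0=11  P1=18  P2=13
Waiting times: P0=0, P1=8, P2=10
Average waiting = (0+8+10) / 3 = 18/3 = 6.00

6.00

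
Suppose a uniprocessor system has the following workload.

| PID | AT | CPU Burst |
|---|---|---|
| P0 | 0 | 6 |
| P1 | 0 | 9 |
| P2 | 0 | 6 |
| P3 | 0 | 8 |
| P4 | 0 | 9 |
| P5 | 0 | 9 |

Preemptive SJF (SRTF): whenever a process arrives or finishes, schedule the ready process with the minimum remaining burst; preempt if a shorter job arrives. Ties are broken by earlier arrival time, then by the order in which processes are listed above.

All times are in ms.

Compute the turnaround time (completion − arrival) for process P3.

20

Gantt: | P0 0-6 | P2 6-12 | P3 12-20 | P1 20-29 | P4 29-38 | P5 38-47 |
Completion: P0=6  P1=29  P2=12  P3=20  P4=38  P5=47
Turnaround(P3) = completion − arrival = 20 − 0 = 20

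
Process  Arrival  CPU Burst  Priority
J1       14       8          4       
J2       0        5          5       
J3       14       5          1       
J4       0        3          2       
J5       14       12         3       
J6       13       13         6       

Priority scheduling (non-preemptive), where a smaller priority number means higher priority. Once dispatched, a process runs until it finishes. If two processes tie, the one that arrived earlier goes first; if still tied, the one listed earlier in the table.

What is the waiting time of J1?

Schedule: | J4 0-3 | J2 3-8 | idle 8-13 | J6 13-26 | J3 26-31 | J5 31-43 | J1 43-51 |
Completion: J1=51  J2=8  J3=31  J4=3  J5=43  J6=26
Turnaround (C−A): J1=37  J2=8  J3=17  J4=3  J5=29  J6=13
Waiting(J1) = turnaround − burst = 37 − 8 = 29

29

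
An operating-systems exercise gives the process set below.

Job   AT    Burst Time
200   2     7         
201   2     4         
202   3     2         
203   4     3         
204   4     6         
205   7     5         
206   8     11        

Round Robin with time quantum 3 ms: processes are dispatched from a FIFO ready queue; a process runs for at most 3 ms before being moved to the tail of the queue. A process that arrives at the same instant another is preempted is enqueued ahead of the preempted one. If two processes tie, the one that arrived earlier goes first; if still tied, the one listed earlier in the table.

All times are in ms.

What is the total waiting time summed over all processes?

112

Timeline: | idle 0-2 | 200 2-5 | 201 5-8 | 202 8-10 | 203 10-13 | 204 13-16 | 200 16-19 | 205 19-22 | 206 22-25 | 201 25-26 | 204 26-29 | 200 29-30 | 205 30-32 | 206 32-40 |
Completion: 200=30  201=26  202=10  203=13  204=29  205=32  206=40
Turnaround (C−A): 200=28  201=24  202=7  203=9  204=25  205=25  206=32
Waiting = turnaround − burst: 200=21, 201=20, 202=5, 203=6, 204=19, 205=20, 206=21
Total waiting = 21 + 20 + 5 + 6 + 19 + 20 + 21 = 112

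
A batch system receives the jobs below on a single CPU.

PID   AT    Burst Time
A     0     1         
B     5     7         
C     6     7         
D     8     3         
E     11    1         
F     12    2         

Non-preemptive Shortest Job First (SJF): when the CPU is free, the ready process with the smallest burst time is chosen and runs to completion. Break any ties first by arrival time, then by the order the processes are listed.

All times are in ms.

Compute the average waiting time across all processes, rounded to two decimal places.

Timeline: | A 0-1 | idle 1-5 | B 5-12 | E 12-13 | F 13-15 | D 15-18 | C 18-25 |
Completion: A=1  B=12  C=25  D=18  E=13  F=15
Waiting times: A=0, B=0, C=12, D=7, E=1, F=1
Average waiting = (0+0+12+7+1+1) / 6 = 21/6 = 3.50

3.50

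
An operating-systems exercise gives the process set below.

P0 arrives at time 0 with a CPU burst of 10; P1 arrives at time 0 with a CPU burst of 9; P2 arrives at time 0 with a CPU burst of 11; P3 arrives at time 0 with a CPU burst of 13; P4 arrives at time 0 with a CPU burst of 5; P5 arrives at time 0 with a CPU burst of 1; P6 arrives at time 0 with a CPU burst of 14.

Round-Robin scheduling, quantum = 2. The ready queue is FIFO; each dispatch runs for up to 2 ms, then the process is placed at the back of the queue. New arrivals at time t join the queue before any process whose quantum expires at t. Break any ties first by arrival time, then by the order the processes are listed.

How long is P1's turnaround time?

49

Gantt: | P0 0-2 | P1 2-4 | P2 4-6 | P3 6-8 | P4 8-10 | P5 10-11 | P6 11-13 | P0 13-15 | P1 15-17 | P2 17-19 | P3 19-21 | P4 21-23 | P6 23-25 | P0 25-27 | P1 27-29 | P2 29-31 | P3 31-33 | P4 33-34 | P6 34-36 | P0 36-38 | P1 38-40 | P2 40-42 | P3 42-44 | P6 44-46 | P0 46-48 | P1 48-49 | P2 49-51 | P3 51-53 | P6 53-55 | P2 55-56 | P3 56-58 | P6 58-60 | P3 60-61 | P6 61-63 |
Completion: P0=48  P1=49  P2=56  P3=61  P4=34  P5=11  P6=63
Turnaround(P1) = completion − arrival = 49 − 0 = 49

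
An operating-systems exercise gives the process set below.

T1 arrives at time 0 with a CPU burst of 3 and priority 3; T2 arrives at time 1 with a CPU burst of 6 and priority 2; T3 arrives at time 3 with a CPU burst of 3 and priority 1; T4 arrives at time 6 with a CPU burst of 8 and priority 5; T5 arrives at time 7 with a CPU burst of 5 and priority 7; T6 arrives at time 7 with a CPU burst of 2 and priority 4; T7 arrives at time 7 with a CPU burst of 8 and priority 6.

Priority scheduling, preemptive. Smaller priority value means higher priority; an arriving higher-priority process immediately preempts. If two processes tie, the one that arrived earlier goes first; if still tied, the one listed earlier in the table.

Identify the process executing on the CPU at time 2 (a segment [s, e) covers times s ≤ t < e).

T2

Schedule: | T1 0-1 | T2 1-3 | T3 3-6 | T2 6-10 | T1 10-12 | T6 12-14 | T4 14-22 | T7 22-30 | T5 30-35 |
Completion: T1=12  T2=10  T3=6  T4=22  T5=35  T6=14  T7=30
Turnaround (C−A): T1=12  T2=9  T3=3  T4=16  T5=28  T6=7  T7=23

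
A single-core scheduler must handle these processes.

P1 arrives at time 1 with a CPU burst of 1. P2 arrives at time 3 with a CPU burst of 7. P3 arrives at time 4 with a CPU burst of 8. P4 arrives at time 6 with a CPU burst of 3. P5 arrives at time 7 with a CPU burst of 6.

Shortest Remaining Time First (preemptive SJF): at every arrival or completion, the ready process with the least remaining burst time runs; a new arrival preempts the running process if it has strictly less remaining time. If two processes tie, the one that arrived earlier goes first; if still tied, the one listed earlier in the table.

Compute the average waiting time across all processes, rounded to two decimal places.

4.80

Timeline: | idle 0-1 | P1 1-2 | idle 2-3 | P2 3-6 | P4 6-9 | P2 9-13 | P5 13-19 | P3 19-27 |
Completion: P1=2  P2=13  P3=27  P4=9  P5=19
Turnaround (C−A): P1=1  P2=10  P3=23  P4=3  P5=12
Waiting times: P1=0, P2=3, P3=15, P4=0, P5=6
Average waiting = (0+3+15+0+6) / 5 = 24/5 = 4.80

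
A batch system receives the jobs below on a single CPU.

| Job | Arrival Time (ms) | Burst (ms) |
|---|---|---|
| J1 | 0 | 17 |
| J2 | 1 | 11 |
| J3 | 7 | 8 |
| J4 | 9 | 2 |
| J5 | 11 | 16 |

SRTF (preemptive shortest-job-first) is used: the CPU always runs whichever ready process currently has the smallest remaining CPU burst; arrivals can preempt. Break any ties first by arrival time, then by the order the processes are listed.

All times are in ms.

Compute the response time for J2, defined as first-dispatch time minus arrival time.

Gantt: | J1 0-1 | J2 1-9 | J4 9-11 | J2 11-14 | J3 14-22 | J1 22-38 | J5 38-54 |
Completion: J1=38  J2=14  J3=22  J4=11  J5=54
Response(J2) = first start − arrival = 1 − 1 = 0

0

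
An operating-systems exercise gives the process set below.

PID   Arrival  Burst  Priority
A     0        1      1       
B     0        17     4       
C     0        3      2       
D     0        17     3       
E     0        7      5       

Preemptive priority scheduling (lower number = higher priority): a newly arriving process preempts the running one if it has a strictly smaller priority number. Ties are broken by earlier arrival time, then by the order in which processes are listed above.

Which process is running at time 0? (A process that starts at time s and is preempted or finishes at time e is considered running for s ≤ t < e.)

A

Gantt: | A 0-1 | C 1-4 | D 4-21 | B 21-38 | E 38-45 |
Completion: A=1  B=38  C=4  D=21  E=45
Turnaround (C−A): A=1  B=38  C=4  D=21  E=45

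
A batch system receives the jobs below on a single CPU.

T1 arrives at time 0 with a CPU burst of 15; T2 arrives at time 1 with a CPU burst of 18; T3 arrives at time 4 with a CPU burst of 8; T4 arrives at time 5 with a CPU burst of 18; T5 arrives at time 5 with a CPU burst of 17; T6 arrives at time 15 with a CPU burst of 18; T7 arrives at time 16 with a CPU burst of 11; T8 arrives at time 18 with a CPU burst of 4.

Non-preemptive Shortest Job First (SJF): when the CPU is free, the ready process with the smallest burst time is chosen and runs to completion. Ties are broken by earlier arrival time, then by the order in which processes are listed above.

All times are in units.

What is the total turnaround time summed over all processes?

367

Schedule: | T1 0-15 | T3 15-23 | T8 23-27 | T7 27-38 | T5 38-55 | T2 55-73 | T4 73-91 | T6 91-109 |
Completion: T1=15  T2=73  T3=23  T4=91  T5=55  T6=109  T7=38  T8=27
Turnaround (C−A): T1=15  T2=72  T3=19  T4=86  T5=50  T6=94  T7=22  T8=9
Turnaround = completion − arrival: T1=15, T2=72, T3=19, T4=86, T5=50, T6=94, T7=22, T8=9
Total turnaround = 15 + 72 + 19 + 86 + 50 + 94 + 22 + 9 = 367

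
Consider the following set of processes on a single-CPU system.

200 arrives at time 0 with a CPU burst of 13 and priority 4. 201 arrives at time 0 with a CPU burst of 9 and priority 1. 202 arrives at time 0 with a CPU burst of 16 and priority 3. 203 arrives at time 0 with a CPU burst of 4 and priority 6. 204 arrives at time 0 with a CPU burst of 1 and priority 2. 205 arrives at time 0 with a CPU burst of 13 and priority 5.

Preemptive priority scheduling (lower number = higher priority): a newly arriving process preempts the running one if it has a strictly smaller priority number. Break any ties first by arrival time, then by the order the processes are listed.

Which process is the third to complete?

Schedule: | 201 0-9 | 204 9-10 | 202 10-26 | 200 26-39 | 205 39-52 | 203 52-56 |
Completion: 200=39  201=9  202=26  203=56  204=10  205=52
Finish order: 201 → 204 → 202 → 200 → 205 → 203

202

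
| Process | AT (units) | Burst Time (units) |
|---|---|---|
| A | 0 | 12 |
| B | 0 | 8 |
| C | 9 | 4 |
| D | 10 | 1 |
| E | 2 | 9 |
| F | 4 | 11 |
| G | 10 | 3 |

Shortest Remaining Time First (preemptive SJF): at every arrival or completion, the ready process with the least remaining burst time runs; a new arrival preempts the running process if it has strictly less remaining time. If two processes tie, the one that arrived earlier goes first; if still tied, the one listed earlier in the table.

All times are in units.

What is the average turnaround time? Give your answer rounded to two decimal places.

Gantt: | B 0-8 | E 8-9 | C 9-10 | D 10-11 | C 11-14 | G 14-17 | E 17-25 | F 25-36 | A 36-48 |
Completion: A=48  B=8  C=14  D=11  E=25  F=36  G=17
Turnaround (C−A): A=48  B=8  C=5  D=1  E=23  F=32  G=7
Turnaround times: A=48, B=8, C=5, D=1, E=23, F=32, G=7
Average turnaround = (48+8+5+1+23+32+7) / 7 = 124/7 = 17.71

17.71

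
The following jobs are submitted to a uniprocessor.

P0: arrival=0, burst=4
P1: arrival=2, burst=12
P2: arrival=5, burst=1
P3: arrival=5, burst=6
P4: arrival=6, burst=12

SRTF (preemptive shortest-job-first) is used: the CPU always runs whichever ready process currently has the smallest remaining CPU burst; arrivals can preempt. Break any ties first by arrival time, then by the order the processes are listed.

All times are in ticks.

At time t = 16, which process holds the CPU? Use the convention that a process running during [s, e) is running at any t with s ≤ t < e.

Schedule: | P0 0-4 | P1 4-5 | P2 5-6 | P3 6-12 | P1 12-23 | P4 23-35 |
Completion: P0=4  P1=23  P2=6  P3=12  P4=35
Turnaround (C−A): P0=4  P1=21  P2=1  P3=7  P4=29

P1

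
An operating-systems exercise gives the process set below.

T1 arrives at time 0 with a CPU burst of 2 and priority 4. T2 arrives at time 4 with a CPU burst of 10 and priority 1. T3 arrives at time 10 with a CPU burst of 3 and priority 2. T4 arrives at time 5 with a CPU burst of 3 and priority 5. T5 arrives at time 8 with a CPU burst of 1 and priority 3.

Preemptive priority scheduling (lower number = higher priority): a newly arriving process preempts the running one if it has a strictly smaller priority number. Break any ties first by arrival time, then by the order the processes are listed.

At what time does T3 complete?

17

Gantt: | T1 0-2 | idle 2-4 | T2 4-14 | T3 14-17 | T5 17-18 | T4 18-21 |
Completion: T1=2  T2=14  T3=17  T4=21  T5=18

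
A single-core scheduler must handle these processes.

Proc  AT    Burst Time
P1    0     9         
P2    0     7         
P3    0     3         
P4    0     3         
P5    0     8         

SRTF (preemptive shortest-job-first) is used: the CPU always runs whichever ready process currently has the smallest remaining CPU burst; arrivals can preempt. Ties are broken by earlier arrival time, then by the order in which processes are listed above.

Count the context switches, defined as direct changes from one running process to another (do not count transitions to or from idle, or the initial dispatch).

Schedule: | P3 0-3 | P4 3-6 | P2 6-13 | P5 13-21 | P1 21-30 |
Completion: P1=30  P2=13  P3=3  P4=6  P5=21

4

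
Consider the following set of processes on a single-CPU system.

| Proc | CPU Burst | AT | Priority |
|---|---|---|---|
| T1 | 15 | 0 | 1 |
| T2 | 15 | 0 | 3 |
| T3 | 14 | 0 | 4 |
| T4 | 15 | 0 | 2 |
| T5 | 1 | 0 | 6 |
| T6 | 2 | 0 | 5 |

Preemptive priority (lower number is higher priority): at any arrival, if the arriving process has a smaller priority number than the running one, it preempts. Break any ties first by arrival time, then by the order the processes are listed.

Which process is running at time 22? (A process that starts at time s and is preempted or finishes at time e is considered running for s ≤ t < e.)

Schedule: | T1 0-15 | T4 15-30 | T2 30-45 | T3 45-59 | T6 59-61 | T5 61-62 |
Completion: T1=15  T2=45  T3=59  T4=30  T5=62  T6=61
Turnaround (C−A): T1=15  T2=45  T3=59  T4=30  T5=62  T6=61

T4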